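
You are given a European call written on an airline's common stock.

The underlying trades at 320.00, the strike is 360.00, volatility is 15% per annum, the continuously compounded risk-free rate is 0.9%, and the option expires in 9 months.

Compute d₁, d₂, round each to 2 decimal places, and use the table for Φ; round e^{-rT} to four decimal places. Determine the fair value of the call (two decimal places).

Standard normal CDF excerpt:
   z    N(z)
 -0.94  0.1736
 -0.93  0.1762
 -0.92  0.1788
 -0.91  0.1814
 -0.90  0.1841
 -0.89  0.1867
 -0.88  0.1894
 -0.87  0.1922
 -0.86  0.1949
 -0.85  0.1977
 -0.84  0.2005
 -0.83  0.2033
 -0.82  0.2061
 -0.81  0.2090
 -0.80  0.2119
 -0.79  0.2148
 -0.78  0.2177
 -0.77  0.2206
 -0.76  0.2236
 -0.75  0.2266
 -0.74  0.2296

σ√T = 0.15 × 0.8660 = 0.1299
ln(S/K) + (r + σ²/2)T = ln(320/360) + (0.009 + 0.15²/2)·0.75 = -0.1178 + 0.0152 = -0.1026
d₁ = -0.1026 / 0.1299 = -0.7898 which rounds to -0.79
d₂ = d₁ − σ√T = -0.7898 − 0.1299 = -0.9197 which rounds to -0.92
exp(−rT) = exp(−0.009·0.75) = 0.9933
C = 320·N(-0.79) − 360·0.9933·N(-0.92) = 320·0.2148 − 360·0.9933·0.1788 = 68.7360 − 63.9367 = 4.7993

4.80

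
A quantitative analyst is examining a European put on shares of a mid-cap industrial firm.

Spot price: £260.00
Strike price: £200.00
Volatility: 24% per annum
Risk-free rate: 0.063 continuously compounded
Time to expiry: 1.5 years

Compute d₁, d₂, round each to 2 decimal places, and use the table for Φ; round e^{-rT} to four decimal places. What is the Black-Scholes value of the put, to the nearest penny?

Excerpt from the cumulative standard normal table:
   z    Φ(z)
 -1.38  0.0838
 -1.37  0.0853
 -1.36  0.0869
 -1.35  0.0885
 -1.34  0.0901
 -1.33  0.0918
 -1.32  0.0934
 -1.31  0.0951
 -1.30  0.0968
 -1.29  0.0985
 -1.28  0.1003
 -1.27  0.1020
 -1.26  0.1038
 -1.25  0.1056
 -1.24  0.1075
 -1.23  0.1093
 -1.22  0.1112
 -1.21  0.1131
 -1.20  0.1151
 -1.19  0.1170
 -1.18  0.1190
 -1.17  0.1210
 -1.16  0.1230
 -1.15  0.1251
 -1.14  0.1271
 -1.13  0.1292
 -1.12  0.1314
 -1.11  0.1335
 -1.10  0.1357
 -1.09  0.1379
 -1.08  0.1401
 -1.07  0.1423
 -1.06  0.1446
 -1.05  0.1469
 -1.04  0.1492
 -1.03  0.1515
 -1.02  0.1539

T = 1.5;  σ√T = 0.2939
ln(S/K) + (r + σ²/2)T = ln(260/200) + (0.063 + 0.24²/2)·1.5 = 0.2624 + 0.1377 = 0.4001
d₁ = 0.4001 / 0.2939 = 1.3610 which rounds to 1.36
d₂ = d₁ − σ√T = 1.3610 − 0.2939 = 1.0671 which rounds to 1.07
e^(−rT) = e^(−0.063·1.5) = 0.9098
N(−d₂) = N(-1.07) = 0.1423;  N(−d₁) = N(-1.36) = 0.0869
P = 200·0.9098·0.1423 − 260·0.0869 = 25.8929 − 22.5940 = 3.2989

£3.30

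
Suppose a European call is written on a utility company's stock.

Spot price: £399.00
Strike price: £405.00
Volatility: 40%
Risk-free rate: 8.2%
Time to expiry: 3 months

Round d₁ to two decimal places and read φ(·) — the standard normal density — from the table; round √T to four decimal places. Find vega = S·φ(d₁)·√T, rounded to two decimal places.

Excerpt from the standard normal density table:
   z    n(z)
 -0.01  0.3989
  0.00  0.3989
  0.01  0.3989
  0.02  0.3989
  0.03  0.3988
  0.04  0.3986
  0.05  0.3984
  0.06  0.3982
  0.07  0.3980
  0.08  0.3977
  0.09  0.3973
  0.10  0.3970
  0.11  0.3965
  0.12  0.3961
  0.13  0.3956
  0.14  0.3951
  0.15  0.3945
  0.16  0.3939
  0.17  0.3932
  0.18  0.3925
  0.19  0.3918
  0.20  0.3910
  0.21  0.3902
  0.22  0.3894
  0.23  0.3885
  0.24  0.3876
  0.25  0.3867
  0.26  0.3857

78.92

T = 0.25;  σ√T = 0.2000
d₁ = [ln(399/405) + (0.082 + 0.4²/2)·0.25] / 0.2000 = [-0.0149 + 0.0405] / 0.2000 = 0.1279 ⇒ 0.13
√T = √0.25 = 0.5000
φ(d₁) = φ(0.13) = 0.3956
vega = S·φ(d₁)·√T = 399·0.3956·0.5000 = 78.9222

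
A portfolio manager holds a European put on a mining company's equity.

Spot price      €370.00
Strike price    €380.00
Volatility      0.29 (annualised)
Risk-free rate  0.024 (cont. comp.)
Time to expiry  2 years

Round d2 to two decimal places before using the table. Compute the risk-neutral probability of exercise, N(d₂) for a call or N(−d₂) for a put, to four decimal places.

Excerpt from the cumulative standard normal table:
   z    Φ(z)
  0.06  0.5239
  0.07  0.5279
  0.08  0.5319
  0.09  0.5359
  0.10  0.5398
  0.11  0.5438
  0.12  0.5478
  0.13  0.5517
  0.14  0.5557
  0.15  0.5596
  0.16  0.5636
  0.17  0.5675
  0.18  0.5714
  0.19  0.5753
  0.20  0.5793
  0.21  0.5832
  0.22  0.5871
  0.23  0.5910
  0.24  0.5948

0.5596

σ√T = 0.29 × 1.4142 = 0.4101
d₁ = [ln(370/380) + (0.024 + ½·0.29²)·2] / (σ√T) = (-0.0267 + 0.1321) / 0.4101 = 0.2571 → 0.26
d₂ = 0.2571 − 0.4101 = -0.1530 → -0.15
Risk-neutral Pr[S_T < K] = N(−d₂) = N(0.15) = 0.5596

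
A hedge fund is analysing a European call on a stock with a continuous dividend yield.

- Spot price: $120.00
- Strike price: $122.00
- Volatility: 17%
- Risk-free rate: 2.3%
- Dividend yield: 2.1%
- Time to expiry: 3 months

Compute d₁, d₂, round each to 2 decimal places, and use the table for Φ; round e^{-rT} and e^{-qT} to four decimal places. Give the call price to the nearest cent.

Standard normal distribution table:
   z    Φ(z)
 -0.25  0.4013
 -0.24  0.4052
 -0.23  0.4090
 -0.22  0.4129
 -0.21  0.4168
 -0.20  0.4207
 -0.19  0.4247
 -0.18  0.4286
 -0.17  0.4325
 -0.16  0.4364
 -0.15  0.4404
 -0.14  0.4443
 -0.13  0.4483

$2.96

σ√T = 0.17 × 0.5000 = 0.0850
d₁ = [ln(120/122) + (0.023 − 0.021 + 0.17²/2)·0.25] / 0.0850 = [-0.0165 + 0.0041] / 0.0850 = -0.1461 ⇒ -0.15
d₂ = d₁ − σ√T = -0.1461 − 0.0850 = -0.2311 ⇒ -0.23
exp(−qT) = exp(−0.021·0.25) = 0.9948;  exp(−rT) = exp(−0.023·0.25) = 0.9943
N(d₁) = N(-0.15) = 0.4404;  N(d₂) = N(-0.23) = 0.4090
C = 120·0.9948·0.4404 − 122·0.9943·0.4090 = 52.5732 − 49.6136 = 2.9596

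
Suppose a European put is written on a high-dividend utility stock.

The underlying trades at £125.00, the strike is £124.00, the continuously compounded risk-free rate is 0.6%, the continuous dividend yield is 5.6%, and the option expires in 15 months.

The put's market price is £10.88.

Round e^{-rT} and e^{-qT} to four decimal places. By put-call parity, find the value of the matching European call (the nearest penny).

£4.36

exp(−qT) = exp(−0.056·1.25) = 0.9324;  exp(−rT) = exp(−0.006·1.25) = 0.9925
Put-call parity: C − P = S·e^(−qT) − K·e^(−rT) = 125·0.9324 − 124·0.9925 = 116.5500 − 123.0700 = -6.5200
C = P + (C − P) = 10.88 + (-6.5200) = 4.3600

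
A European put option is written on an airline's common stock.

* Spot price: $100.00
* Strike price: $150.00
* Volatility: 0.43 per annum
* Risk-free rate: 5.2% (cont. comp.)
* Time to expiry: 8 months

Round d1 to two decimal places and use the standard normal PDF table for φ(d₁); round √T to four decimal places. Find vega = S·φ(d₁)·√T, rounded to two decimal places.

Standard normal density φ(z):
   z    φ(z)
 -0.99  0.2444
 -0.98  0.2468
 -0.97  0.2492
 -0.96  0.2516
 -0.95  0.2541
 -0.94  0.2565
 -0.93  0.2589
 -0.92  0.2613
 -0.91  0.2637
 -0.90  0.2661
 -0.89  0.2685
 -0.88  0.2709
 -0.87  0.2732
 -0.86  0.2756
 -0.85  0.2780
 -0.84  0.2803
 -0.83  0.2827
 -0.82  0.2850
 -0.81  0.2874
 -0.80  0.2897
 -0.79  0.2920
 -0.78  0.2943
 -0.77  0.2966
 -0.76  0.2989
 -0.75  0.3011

σ√T = 0.43 × 0.8165 = 0.3511
d₁ = [ln(100/150) + (0.052 + 0.43²/2)·0.6667] / 0.3511 = [-0.4055 + 0.0963] / 0.3511 = -0.8806 → -0.88
√T = √0.6667 = 0.8165
φ(d₁) = φ(-0.88) = 0.2709
vega = S·φ(d₁)·√T = 100·0.2709·0.8165 = 22.1190

22.12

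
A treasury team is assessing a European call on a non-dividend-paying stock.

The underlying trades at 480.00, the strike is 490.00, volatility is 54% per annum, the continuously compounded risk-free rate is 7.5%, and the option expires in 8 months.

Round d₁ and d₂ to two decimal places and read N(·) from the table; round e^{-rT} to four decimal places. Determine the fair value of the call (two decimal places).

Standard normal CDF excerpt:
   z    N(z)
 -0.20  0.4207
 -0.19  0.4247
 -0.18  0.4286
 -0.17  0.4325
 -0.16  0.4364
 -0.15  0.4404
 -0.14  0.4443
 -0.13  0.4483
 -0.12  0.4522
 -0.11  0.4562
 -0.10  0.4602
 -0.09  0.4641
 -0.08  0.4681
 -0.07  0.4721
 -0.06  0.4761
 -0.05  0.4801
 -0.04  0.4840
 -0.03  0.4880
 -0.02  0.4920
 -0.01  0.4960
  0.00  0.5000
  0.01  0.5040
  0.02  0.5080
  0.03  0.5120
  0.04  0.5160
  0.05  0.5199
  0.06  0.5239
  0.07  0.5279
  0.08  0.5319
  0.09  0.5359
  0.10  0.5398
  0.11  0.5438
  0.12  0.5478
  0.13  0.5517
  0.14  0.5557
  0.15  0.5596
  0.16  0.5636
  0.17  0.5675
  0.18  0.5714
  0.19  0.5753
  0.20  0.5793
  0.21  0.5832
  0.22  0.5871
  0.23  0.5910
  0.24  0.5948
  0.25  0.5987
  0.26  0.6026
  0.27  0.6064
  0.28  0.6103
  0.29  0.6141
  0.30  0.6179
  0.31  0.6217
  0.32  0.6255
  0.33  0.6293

89.50

T = 0.6667;  σ√T = 0.4409
ln(S/K) + (r + σ²/2)T = ln(480/490) + (0.075 + 0.54²/2)·0.6667 = -0.0206 + 0.1472 = 0.1266
d₁ = 0.1266 / 0.4409 = 0.2871 → 0.29
d₂ = d₁ − σ√T = 0.2871 − 0.4409 = -0.1538 → -0.15
exp(−rT) = exp(−0.075·0.6667) = 0.9512
N(d₁) = N(0.29) = 0.6141;  N(d₂) = N(-0.15) = 0.4404
C = 480·0.6141 − 490·0.9512·0.4404 = 294.7680 − 205.2652 = 89.5028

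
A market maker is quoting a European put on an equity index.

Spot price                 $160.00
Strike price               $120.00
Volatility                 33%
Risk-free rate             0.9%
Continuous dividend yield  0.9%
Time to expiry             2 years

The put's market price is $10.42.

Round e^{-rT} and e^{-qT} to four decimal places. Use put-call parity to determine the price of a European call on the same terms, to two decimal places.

exp(−qT) = exp(−0.009·2) = 0.9822;  exp(−rT) = exp(−0.009·2) = 0.9822
Put-call parity: C − P = S·e^(−qT) − K·e^(−rT) = 160·0.9822 − 120·0.9822 = 157.1520 − 117.8640 = 39.2880
C = P + (C − P) = 10.42 + (39.2880) = 49.7080

$49.71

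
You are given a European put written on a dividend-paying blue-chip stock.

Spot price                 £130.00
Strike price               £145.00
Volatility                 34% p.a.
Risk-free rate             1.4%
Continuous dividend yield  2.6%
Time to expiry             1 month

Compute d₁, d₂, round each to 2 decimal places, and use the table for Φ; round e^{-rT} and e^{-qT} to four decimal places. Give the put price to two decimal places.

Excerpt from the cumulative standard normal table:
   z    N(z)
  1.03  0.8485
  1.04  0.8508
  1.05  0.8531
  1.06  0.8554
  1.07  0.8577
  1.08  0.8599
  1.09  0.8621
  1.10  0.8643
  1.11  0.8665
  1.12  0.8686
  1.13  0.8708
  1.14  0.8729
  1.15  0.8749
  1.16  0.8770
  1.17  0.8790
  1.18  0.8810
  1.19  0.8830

£16.05

σ√T = 0.34·√0.08333 = 0.0981
d₁ = [ln(130/145) + (0.014 − 0.026 + ½·0.34²)·0.08333] / (σ√T) = (-0.1092 + 0.0038) / 0.0981 = -1.0737 which rounds to -1.07
d₂ = -1.0737 − 0.0981 = -1.1718 which rounds to -1.17
e^(−qT) = e^(−0.026·0.08333) = 0.9978;  e^(−rT) = e^(−0.014·0.08333) = 0.9988
P = 145·0.9988·N(1.17) − 130·0.9978·N(1.07) = 145·0.9988·0.8790 − 130·0.9978·0.8577 = 127.3021 − 111.2557 = 16.0464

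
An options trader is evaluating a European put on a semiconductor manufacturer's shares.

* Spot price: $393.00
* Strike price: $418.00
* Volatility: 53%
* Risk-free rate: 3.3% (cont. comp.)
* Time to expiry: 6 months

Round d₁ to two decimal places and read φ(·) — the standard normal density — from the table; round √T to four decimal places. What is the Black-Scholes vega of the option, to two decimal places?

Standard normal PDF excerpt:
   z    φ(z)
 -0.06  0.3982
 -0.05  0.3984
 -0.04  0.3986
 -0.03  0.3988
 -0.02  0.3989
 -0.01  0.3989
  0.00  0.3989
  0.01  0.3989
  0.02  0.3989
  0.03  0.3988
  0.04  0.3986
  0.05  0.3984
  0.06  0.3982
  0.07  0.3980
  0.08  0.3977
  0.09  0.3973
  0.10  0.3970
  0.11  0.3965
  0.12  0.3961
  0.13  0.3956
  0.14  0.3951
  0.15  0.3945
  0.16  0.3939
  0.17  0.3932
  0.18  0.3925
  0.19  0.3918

σ√T = 0.53·√0.5 = 0.3748
d₁ = [ln(393/418) + (0.033 + 0.53²/2)·0.5] / 0.3748 = [-0.0617 + 0.0867] / 0.3748 = 0.0669 → 0.07
√T = √0.5 = 0.7071
φ(d₁) = φ(0.07) = 0.3980
vega = S·φ(d₁)·√T = 393·0.3980·0.7071 = 110.6003
(Vega is the same for a European call and put with the same parameters.)

110.60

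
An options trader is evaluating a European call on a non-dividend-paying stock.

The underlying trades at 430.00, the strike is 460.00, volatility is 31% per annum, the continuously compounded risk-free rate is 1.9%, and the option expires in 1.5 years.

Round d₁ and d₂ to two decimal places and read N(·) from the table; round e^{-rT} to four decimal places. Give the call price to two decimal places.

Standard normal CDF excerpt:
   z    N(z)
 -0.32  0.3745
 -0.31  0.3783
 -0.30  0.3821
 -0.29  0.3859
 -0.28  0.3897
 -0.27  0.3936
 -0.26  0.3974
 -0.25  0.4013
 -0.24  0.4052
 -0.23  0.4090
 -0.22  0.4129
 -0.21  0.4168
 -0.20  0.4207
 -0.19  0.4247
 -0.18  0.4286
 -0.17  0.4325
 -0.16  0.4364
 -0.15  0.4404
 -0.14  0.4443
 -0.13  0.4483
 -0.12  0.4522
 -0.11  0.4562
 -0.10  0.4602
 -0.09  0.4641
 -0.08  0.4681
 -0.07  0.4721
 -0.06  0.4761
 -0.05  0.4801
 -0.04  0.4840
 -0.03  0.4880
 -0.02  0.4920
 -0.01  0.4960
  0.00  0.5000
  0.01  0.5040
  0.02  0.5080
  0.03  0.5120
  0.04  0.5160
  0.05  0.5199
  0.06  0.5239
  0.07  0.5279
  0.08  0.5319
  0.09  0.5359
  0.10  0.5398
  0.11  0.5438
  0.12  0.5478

57.91

T = 1.5;  σ√T = 0.3797
ln(S/K) + (r + σ²/2)T = ln(430/460) + (0.019 + 0.31²/2)·1.5 = -0.0674 + 0.1006 = 0.0331
d₁ = 0.0331 / 0.3797 = 0.0873 ≈ 0.09
d₂ = d₁ − σ√T = 0.0873 − 0.3797 = -0.2924 ≈ -0.29
e^(−rT) = e^(−0.019·1.5) = 0.9719
N(d₁) = N(0.09) = 0.5359;  N(d₂) = N(-0.29) = 0.3859
C = 430·0.5359 − 460·0.9719·0.3859 = 230.4370 − 172.5259 = 57.9111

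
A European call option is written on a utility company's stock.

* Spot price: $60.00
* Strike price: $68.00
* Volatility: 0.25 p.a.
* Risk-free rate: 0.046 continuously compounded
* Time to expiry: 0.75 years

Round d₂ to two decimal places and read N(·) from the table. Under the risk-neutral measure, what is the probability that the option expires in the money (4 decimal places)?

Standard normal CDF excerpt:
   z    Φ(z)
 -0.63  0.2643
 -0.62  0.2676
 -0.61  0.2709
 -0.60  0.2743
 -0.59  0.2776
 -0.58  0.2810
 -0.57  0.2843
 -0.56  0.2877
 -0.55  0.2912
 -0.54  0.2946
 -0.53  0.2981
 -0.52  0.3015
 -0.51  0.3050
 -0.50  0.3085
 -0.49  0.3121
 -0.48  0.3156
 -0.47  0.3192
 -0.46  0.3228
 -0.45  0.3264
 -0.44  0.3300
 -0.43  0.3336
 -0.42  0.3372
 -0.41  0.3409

σ√T = 0.25 × 0.8660 = 0.2165
d₁ = [ln(60/68) + (0.046 + 0.25²/2)·0.75] / 0.2165 = [-0.1252 + 0.0579] / 0.2165 = -0.3105 ≈ -0.31
d₂ = d₁ − σ√T = -0.3105 − 0.2165 = -0.5270 ≈ -0.53
Risk-neutral Pr[S_T > K] = N(d₂) = N(-0.53) = 0.2981

0.2981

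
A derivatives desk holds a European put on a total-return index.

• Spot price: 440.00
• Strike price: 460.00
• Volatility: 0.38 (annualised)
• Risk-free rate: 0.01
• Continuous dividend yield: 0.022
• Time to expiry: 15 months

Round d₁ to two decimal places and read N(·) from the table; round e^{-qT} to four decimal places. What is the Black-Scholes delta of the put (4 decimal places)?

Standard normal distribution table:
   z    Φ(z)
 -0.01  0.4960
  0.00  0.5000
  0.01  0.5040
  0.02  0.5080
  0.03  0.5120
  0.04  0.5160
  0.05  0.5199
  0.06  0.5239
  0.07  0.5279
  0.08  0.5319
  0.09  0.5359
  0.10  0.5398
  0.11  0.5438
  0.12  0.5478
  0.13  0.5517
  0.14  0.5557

T = 1.25;  σ√T = 0.4249
ln(S/K) + (r − q + σ²/2)T = ln(440/460) + (0.01 − 0.022 + 0.38²/2)·1.25 = -0.0445 + 0.0753 = 0.0308
d₁ = 0.0308 / 0.4249 = 0.0725 ≈ 0.07
N(d₁) = N(0.07) = 0.5279
Δ_put = e^(−qT)·(N(d₁) − 1) = 0.9729·(0.5279 − 1) = -0.4593

-0.4593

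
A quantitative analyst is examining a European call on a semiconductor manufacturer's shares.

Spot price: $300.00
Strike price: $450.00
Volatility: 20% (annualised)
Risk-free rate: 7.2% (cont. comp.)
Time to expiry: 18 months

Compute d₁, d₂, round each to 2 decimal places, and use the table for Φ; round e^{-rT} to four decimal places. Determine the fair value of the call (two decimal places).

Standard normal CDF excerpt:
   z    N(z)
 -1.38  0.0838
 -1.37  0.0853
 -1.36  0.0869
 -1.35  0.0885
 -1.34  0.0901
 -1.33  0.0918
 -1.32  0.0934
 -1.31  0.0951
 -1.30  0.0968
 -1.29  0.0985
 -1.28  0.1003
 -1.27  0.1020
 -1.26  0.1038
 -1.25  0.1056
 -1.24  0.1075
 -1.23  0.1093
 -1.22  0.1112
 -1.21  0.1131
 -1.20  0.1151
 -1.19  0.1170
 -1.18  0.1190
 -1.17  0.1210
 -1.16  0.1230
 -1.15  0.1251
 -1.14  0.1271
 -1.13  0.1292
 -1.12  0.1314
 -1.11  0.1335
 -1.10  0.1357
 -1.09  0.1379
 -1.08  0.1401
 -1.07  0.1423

$4.98

σ√T = 0.2 × 1.2247 = 0.2449
ln(S/K) + (r + σ²/2)T = ln(300/450) + (0.072 + 0.2²/2)·1.5 = -0.4055 + 0.1380 = -0.2675
d₁ = -0.2675 / 0.2449 = -1.0919 ≈ -1.09
d₂ = d₁ − σ√T = -1.0919 − 0.2449 = -1.3369 ≈ -1.34
e^(−rT) = e^(−0.072·1.5) = 0.8976
C = 300·N(-1.09) − 450·0.8976·N(-1.34) = 300·0.1379 − 450·0.8976·0.0901 = 41.3700 − 36.3932 = 4.9768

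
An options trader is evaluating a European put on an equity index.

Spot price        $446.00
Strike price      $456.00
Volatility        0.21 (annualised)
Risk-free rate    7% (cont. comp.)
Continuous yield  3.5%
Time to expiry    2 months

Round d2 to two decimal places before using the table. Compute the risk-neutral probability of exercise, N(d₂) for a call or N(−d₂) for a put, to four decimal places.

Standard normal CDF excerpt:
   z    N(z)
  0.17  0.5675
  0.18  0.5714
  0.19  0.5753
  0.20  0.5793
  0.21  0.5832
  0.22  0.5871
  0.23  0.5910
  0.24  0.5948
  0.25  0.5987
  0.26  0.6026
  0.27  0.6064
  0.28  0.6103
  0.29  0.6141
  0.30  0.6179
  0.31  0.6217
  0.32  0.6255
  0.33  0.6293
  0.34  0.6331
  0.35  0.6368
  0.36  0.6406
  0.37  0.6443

σ√T = 0.21 × 0.4082 = 0.0857
d₁ = [ln(446/456) + (0.07 − 0.035 + 0.21²/2)·0.1667] / 0.0857 = [-0.0222 + 0.0095] / 0.0857 = -0.1477 → -0.15
d₂ = d₁ − σ√T = -0.1477 − 0.0857 = -0.2335 → -0.23
Pr(exercise) under Q = N(−d₂) = N(0.23) = 0.5910

0.5910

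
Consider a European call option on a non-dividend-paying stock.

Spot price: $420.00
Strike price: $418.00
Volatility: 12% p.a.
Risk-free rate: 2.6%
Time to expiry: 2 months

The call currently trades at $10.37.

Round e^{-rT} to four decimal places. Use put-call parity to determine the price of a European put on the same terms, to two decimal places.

e^(−rT) = e^(−0.026·0.1667) = 0.9957
Put-call parity: C − P = S − K·e^(−rT) = 420 − 418·0.9957 = 420 − 416.2026 = 3.7974
P = C − (C − P) = 10.37 − (3.7974) = 6.5726

$6.57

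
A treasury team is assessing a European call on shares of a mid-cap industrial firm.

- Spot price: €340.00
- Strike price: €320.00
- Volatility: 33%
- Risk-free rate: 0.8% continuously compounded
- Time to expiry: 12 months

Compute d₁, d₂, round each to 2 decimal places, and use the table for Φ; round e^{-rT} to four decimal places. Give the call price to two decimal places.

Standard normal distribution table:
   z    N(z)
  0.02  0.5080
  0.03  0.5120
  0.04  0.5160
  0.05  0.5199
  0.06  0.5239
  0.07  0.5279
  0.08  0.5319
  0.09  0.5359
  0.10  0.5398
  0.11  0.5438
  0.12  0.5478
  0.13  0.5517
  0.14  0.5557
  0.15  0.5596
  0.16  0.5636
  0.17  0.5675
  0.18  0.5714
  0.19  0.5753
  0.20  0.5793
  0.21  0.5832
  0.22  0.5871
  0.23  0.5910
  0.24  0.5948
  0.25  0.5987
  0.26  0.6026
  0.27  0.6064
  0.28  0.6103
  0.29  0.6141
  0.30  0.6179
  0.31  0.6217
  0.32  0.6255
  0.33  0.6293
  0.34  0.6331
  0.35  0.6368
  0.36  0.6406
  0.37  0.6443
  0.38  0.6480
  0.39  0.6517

σ√T = 0.33 × 1.0000 = 0.3300
d₁ = [ln(340/320) + (0.008 + 0.33²/2)·1] / 0.3300 = [0.0606 + 0.0625] / 0.3300 = 0.3730 ⇒ 0.37
d₂ = d₁ − σ√T = 0.3730 − 0.3300 = 0.0430 ⇒ 0.04
exp(−rT) = exp(−0.008·1) = 0.9920
C = 340·N(0.37) − 320·0.9920·N(0.04) = 340·0.6443 − 320·0.9920·0.5160 = 219.0620 − 163.7990 = 55.2630

€55.26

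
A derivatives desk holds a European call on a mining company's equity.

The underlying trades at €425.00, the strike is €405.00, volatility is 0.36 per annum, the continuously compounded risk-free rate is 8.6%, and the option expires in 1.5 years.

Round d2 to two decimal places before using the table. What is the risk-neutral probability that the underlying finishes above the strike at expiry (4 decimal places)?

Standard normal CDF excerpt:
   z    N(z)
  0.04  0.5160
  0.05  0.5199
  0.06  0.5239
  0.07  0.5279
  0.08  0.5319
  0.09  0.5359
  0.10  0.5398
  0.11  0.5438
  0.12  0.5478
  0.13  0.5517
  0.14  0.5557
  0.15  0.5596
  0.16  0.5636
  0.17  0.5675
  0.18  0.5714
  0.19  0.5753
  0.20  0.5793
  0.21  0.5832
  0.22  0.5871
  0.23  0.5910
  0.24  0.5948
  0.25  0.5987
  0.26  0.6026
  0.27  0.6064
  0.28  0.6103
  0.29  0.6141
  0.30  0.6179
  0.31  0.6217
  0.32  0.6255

0.5714

T = 1.5;  σ√T = 0.4409
d₁ = [ln(425/405) + (0.086 + ½·0.36²)·1.5] / (σ√T) = (0.0482 + 0.2262) / 0.4409 = 0.6224 ⇒ 0.62
d₂ = 0.6224 − 0.4409 = 0.1814 ⇒ 0.18
Risk-neutral Pr[S_T > K] = N(d₂) = N(0.18) = 0.5714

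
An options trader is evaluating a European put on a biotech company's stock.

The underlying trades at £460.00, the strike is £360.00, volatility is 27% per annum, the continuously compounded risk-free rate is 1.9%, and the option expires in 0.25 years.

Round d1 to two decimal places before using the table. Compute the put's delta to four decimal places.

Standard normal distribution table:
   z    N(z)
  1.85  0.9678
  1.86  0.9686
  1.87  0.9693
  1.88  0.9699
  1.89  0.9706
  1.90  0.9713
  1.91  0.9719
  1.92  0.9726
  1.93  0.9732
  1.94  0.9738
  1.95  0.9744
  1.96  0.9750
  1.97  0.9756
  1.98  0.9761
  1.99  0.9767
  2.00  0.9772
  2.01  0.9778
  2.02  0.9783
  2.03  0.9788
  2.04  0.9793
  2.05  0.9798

σ√T = 0.27·√0.25 = 0.1350
d₁ = [ln(460/360) + (0.019 + ½·0.27²)·0.25] / (σ√T) = (0.2451 + 0.0139) / 0.1350 = 1.9184 ≈ 1.92
N(d₁) = N(1.92) = 0.9726
Δ_put = N(d₁) − 1 = 0.9726 − 1 = -0.0274

-0.0274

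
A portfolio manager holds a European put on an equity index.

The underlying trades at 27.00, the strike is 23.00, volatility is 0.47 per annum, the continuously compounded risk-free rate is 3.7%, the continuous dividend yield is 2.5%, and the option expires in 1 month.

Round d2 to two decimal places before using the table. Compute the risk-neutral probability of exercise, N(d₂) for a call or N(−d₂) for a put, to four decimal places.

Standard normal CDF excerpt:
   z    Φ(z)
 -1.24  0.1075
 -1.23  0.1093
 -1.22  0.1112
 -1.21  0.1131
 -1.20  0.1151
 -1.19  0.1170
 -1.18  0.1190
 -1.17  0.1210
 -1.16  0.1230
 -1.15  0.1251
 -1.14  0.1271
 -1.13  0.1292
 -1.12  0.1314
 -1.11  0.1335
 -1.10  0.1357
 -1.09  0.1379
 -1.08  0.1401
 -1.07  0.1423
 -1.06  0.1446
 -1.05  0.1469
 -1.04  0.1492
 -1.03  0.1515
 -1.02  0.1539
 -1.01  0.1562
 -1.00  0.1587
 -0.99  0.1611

0.1314

σ√T = 0.47·√0.08333 = 0.1357
d₁ = [ln(27/23) + (0.037 − 0.025 + ½·0.47²)·0.08333] / (σ√T) = (0.1603 + 0.0102) / 0.1357 = 1.2570 ≈ 1.26
d₂ = 1.2570 − 0.1357 = 1.1213 ≈ 1.12
Pr(exercise) under Q = N(−d₂) = N(-1.12) = 0.1314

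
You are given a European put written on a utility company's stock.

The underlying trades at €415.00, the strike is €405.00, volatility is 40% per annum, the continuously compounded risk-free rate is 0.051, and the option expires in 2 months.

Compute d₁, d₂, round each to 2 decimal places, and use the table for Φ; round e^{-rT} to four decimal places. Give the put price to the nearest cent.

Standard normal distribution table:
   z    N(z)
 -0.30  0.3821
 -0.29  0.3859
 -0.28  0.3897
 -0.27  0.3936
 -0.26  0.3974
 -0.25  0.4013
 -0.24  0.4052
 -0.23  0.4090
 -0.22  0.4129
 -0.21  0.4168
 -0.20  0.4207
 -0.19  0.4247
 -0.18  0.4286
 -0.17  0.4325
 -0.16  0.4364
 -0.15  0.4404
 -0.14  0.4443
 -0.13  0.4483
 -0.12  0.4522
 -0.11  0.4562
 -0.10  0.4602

€19.86

σ√T = 0.4 × 0.4082 = 0.1633
d₁ = [ln(415/405) + (0.051 + 0.4²/2)·0.1667] / 0.1633 = [0.0244 + 0.0218] / 0.1633 = 0.2831 ⇒ 0.28
d₂ = d₁ − σ√T = 0.2831 − 0.1633 = 0.1198 ⇒ 0.12
exp(−rT) = exp(−0.051·0.1667) = 0.9915
P = 405·0.9915·N(-0.12) − 415·N(-0.28) = 405·0.9915·0.4522 − 415·0.3897 = 181.5843 − 161.7255 = 19.8588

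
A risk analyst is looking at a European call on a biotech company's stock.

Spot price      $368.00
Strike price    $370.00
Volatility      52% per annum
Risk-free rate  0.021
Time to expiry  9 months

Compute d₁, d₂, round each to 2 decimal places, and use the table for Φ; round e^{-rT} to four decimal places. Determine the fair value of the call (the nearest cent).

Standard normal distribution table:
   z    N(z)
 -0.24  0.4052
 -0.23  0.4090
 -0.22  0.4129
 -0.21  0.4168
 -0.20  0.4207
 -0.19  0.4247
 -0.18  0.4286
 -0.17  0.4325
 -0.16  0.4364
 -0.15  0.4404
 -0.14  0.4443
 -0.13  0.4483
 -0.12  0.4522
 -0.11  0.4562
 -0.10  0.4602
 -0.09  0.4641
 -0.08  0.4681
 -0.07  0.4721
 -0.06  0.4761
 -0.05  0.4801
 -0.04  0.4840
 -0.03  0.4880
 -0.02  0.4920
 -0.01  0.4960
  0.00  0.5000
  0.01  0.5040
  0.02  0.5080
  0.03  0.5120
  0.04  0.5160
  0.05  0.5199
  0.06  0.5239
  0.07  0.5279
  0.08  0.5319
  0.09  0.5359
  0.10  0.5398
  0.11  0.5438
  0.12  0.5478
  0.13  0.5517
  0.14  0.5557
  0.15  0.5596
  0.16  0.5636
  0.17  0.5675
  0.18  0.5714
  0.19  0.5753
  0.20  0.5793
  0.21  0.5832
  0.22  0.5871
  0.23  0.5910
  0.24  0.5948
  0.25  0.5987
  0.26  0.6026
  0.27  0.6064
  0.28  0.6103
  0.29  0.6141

$67.09

T = 0.75;  σ√T = 0.4503
d₁ = [ln(368/370) + (0.021 + ½·0.52²)·0.75] / (σ√T) = (-0.0054 + 0.1172) / 0.4503 = 0.2481 ≈ 0.25
d₂ = 0.2481 − 0.4503 = -0.2022 ≈ -0.20
exp(−rT) = exp(−0.021·0.75) = 0.9844
C = 368·N(0.25) − 370·0.9844·N(-0.20) = 368·0.5987 − 370·0.9844·0.4207 = 220.3216 − 153.2307 = 67.0909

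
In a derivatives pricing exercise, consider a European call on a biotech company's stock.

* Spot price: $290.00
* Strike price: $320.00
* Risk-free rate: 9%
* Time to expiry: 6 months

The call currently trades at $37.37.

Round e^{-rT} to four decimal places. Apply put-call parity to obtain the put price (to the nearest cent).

e^(−rT) = e^(−0.09·0.5) = 0.9560
Put-call parity: C − P = S − K·e^(−rT) = 290 − 320·0.9560 = 290 − 305.9200 = -15.9200
P = C − (C − P) = 37.37 − (-15.9200) = 53.2900

$53.29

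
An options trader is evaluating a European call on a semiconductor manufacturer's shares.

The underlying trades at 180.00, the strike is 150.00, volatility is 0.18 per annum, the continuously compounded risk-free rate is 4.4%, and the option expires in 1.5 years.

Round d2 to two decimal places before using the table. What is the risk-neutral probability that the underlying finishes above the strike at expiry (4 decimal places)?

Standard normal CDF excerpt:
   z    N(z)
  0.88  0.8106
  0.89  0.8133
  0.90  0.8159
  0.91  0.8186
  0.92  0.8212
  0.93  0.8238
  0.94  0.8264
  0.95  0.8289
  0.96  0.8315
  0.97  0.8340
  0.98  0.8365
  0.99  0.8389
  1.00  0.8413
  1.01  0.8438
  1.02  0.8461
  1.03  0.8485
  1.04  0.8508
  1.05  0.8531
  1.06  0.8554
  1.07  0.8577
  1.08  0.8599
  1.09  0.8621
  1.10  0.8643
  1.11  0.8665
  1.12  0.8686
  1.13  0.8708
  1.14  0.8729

T = 1.5;  σ√T = 0.2205
d₁ = [ln(180/150) + (0.044 + 0.18²/2)·1.5] / 0.2205 = [0.1823 + 0.0903] / 0.2205 = 1.2366 ⇒ 1.24
d₂ = d₁ − σ√T = 1.2366 − 0.2205 = 1.0162 ⇒ 1.02
Pr(exercise) under Q = N(d₂) = 0.8461

0.8461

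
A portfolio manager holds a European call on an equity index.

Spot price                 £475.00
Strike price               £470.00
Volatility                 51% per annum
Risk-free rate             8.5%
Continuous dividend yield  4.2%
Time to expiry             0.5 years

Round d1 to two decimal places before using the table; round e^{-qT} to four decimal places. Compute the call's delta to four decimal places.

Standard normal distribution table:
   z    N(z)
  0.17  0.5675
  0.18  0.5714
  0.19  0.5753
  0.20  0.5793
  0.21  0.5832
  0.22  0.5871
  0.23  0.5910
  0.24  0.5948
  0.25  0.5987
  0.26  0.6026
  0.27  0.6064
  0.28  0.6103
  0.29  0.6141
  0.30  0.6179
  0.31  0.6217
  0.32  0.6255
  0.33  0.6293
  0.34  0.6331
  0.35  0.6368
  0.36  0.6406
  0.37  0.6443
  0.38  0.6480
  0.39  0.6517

σ√T = 0.51·√0.5 = 0.3606
ln(S/K) + (r − q + σ²/2)T = ln(475/470) + (0.085 − 0.042 + 0.51²/2)·0.5 = 0.0106 + 0.0865 = 0.0971
d₁ = 0.0971 / 0.3606 = 0.2693 which rounds to 0.27
N(d₁) = N(0.27) = 0.6064
Δ_call = e^(−qT)·N(d₁) = 0.9792·0.6064 = 0.5938

0.5938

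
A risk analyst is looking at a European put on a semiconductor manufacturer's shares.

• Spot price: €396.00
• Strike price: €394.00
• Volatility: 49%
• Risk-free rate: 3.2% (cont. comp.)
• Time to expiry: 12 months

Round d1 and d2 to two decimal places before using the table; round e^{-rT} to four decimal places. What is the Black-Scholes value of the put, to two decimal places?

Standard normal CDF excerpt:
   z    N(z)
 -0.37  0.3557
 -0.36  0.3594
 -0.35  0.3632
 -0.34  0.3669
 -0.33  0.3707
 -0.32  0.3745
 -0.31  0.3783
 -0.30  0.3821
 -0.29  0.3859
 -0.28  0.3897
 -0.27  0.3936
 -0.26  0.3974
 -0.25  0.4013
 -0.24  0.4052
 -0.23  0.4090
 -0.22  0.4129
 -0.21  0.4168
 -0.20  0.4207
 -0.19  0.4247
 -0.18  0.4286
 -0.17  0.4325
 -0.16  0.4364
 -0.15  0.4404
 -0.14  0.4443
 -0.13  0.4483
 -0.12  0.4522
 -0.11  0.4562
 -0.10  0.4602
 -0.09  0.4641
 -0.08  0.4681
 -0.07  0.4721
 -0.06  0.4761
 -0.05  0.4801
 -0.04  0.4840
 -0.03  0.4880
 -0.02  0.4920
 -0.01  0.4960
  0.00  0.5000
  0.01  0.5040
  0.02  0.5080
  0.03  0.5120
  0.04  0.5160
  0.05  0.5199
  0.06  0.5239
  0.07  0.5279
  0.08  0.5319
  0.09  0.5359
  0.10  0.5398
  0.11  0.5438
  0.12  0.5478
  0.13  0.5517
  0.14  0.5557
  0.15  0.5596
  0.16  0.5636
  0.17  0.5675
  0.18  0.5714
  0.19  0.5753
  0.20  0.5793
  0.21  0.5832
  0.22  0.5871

€68.25

σ√T = 0.49 × 1.0000 = 0.4900
ln(S/K) + (r + σ²/2)T = ln(396/394) + (0.032 + 0.49²/2)·1 = 0.0051 + 0.1520 = 0.1571
d₁ = 0.1571 / 0.4900 = 0.3206 which rounds to 0.32
d₂ = d₁ − σ√T = 0.3206 − 0.4900 = -0.1694 which rounds to -0.17
exp(−rT) = exp(−0.032·1) = 0.9685
N(−d₂) = N(0.17) = 0.5675;  N(−d₁) = N(-0.32) = 0.3745
P = 394·0.9685·0.5675 − 396·0.3745 = 216.5518 − 148.3020 = 68.2498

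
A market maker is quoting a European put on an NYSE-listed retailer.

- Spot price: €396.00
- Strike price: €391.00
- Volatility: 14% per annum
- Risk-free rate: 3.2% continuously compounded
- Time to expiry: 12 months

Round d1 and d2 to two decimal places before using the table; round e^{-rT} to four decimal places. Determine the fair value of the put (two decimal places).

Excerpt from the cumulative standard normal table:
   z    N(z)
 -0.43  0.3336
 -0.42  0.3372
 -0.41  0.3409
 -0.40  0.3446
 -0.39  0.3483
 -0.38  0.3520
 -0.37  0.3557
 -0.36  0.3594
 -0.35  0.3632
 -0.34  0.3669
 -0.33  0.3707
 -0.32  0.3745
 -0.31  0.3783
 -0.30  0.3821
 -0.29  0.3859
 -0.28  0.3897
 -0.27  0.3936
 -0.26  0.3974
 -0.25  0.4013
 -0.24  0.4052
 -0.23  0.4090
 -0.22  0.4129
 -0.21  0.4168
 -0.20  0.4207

σ√T = 0.14·√1 = 0.1400
ln(S/K) + (r + σ²/2)T = ln(396/391) + (0.032 + 0.14²/2)·1 = 0.0127 + 0.0418 = 0.0545
d₁ = 0.0545 / 0.1400 = 0.3893 → 0.39
d₂ = d₁ − σ√T = 0.3893 − 0.1400 = 0.2493 → 0.25
e^(−rT) = e^(−0.032·1) = 0.9685
P = 391·0.9685·N(-0.25) − 396·N(-0.39) = 391·0.9685·0.4013 − 396·0.3483 = 151.9657 − 137.9268 = 14.0389

€14.04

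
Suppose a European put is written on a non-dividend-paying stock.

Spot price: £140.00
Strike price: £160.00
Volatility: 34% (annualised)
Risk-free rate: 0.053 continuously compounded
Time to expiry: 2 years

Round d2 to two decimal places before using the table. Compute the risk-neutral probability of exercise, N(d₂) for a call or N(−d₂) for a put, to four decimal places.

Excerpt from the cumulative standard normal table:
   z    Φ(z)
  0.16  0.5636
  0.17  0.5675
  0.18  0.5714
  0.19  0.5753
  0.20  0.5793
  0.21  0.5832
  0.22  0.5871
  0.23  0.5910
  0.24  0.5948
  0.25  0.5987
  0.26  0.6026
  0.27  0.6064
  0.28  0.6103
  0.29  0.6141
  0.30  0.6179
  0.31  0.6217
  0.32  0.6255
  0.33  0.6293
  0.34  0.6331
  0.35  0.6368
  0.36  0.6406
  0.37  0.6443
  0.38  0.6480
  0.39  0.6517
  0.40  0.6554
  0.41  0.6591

0.6179

T = 2;  σ√T = 0.4808
ln(S/K) + (r + σ²/2)T = ln(140/160) + (0.053 + 0.34²/2)·2 = -0.1335 + 0.2216 = 0.0881
d₁ = 0.0881 / 0.4808 = 0.1832 which rounds to 0.18
d₂ = d₁ − σ√T = 0.1832 − 0.4808 = -0.2977 which rounds to -0.30
Pr(exercise) under Q = N(−d₂) = N(0.30) = 0.6179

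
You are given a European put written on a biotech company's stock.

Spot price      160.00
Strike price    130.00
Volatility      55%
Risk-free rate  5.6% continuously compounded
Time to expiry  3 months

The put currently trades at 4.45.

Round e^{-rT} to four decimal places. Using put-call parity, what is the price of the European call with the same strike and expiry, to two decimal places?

36.26

e^(−rT) = e^(−0.056·0.25) = 0.9861
Put-call parity: C − P = S − K·e^(−rT) = 160 − 130·0.9861 = 160 − 128.1930 = 31.8070
C = P + (C − P) = 4.45 + (31.8070) = 36.2570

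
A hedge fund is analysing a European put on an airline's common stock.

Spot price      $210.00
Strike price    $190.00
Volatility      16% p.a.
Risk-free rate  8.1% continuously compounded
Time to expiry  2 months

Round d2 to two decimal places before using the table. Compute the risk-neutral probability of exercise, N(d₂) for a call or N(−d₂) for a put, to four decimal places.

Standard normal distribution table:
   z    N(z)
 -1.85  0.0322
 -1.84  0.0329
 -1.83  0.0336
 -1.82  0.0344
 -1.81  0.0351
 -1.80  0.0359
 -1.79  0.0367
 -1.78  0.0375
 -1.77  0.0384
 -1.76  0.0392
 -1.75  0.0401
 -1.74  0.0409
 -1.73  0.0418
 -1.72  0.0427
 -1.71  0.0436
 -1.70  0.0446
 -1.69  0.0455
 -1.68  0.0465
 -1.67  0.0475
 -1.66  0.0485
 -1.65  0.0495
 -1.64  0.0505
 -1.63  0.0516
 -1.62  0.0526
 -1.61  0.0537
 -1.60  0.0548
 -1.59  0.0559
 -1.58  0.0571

0.0436

σ√T = 0.16 × 0.4082 = 0.0653
d₁ = [ln(210/190) + (0.081 + 0.16²/2)·0.1667] / 0.0653 = [0.1001 + 0.0156] / 0.0653 = 1.7715 → 1.77
d₂ = d₁ − σ√T = 1.7715 − 0.0653 = 1.7062 → 1.71
Pr(exercise) under Q = N(−d₂) = N(-1.71) = 0.0436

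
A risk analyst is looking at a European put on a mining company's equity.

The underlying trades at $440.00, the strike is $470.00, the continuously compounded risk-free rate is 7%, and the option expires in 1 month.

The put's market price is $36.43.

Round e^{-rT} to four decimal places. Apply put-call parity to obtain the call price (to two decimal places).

$9.16

e^(−rT) = e^(−0.07·0.08333) = 0.9942
Put-call parity: C − P = S − K·e^(−rT) = 440 − 470·0.9942 = 440 − 467.2740 = -27.2740
C = P + (C − P) = 36.43 + (-27.2740) = 9.1560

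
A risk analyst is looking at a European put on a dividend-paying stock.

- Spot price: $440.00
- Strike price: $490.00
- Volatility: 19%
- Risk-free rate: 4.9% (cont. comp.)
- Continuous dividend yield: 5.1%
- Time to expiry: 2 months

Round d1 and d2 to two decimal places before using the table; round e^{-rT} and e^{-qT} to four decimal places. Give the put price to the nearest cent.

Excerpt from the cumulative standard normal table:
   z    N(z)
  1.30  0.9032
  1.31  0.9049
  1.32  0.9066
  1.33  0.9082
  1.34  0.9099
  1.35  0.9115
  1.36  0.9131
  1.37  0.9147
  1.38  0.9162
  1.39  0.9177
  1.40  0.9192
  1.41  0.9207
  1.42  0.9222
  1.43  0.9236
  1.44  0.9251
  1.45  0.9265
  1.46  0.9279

$51.25

T = 0.1667;  σ√T = 0.0776
d₁ = [ln(440/490) + (0.049 − 0.051 + 0.19²/2)·0.1667] / 0.0776 = [-0.1076 + 0.0027] / 0.0776 = -1.3531 ⇒ -1.35
d₂ = d₁ − σ√T = -1.3531 − 0.0776 = -1.4307 ⇒ -1.43
e^(−qT) = e^(−0.051·0.1667) = 0.9915;  e^(−rT) = e^(−0.049·0.1667) = 0.9919
N(−d₂) = N(1.43) = 0.9236;  N(−d₁) = N(1.35) = 0.9115
P = 490·0.9919·0.9236 − 440·0.9915·0.9115 = 448.8982 − 397.6510 = 51.2472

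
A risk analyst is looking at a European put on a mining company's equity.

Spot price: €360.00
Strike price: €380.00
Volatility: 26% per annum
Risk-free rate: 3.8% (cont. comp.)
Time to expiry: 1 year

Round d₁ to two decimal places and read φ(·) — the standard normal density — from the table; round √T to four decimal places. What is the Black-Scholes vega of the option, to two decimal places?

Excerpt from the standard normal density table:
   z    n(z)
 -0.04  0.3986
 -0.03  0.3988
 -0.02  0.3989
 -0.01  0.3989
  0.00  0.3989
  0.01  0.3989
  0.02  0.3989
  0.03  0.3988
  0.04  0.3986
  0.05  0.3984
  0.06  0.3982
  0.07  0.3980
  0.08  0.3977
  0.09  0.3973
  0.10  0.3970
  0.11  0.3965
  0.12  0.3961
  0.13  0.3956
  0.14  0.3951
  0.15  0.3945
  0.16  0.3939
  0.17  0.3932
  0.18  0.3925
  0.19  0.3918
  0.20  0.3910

σ√T = 0.26·√1 = 0.2600
d₁ = [ln(360/380) + (0.038 + 0.26²/2)·1] / 0.2600 = [-0.0541 + 0.0718] / 0.2600 = 0.0682 ≈ 0.07
√T = √1 = 1.0000
φ(d₁) = φ(0.07) = 0.3980
vega = S·φ(d₁)·√T = 360·0.3980·1.0000 = 143.2800

143.28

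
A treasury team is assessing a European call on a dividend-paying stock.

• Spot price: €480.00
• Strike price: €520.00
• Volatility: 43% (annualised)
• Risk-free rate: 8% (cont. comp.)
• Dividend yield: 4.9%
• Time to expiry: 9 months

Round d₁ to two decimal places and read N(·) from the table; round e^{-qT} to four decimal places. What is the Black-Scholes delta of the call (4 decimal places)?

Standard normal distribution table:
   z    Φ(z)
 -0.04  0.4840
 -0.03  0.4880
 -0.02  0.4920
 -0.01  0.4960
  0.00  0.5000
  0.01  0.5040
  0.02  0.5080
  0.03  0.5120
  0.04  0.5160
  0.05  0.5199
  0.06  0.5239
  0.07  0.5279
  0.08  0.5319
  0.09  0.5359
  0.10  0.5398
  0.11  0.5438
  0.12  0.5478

0.4935

σ√T = 0.43 × 0.8660 = 0.3724
d₁ = [ln(480/520) + (0.08 − 0.049 + ½·0.43²)·0.75] / (σ√T) = (-0.0800 + 0.0926) / 0.3724 = 0.0337 ⇒ 0.03
N(d₁) = N(0.03) = 0.5120
Δ_call = exp(−qT)·N(d₁) = 0.9639·0.5120 = 0.4935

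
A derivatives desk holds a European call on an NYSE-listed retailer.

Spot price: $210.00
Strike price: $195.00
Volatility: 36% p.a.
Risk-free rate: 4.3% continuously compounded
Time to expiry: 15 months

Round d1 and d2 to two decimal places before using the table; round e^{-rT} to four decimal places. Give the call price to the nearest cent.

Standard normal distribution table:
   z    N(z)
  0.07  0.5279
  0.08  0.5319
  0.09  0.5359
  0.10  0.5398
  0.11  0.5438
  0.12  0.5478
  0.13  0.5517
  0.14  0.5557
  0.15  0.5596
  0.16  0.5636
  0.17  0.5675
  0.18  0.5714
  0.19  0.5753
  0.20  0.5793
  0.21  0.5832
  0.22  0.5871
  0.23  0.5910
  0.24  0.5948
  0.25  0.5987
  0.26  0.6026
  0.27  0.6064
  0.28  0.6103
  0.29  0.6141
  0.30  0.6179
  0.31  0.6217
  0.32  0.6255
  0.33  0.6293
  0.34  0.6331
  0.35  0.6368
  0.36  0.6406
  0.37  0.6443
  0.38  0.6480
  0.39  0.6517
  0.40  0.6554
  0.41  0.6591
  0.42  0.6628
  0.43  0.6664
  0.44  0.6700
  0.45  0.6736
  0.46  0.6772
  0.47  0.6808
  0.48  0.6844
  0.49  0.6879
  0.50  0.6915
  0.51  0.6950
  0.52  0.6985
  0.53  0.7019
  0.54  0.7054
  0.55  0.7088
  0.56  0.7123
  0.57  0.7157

$45.45

T = 1.25;  σ√T = 0.4025
d₁ = [ln(210/195) + (0.043 + ½·0.36²)·1.25] / (σ√T) = (0.0741 + 0.1347) / 0.4025 = 0.5189 → 0.52
d₂ = 0.5189 − 0.4025 = 0.1164 → 0.12
exp(−rT) = exp(−0.043·1.25) = 0.9477
C = 210·N(0.52) − 195·0.9477·N(0.12) = 210·0.6985 − 195·0.9477·0.5478 = 146.6850 − 101.2343 = 45.4507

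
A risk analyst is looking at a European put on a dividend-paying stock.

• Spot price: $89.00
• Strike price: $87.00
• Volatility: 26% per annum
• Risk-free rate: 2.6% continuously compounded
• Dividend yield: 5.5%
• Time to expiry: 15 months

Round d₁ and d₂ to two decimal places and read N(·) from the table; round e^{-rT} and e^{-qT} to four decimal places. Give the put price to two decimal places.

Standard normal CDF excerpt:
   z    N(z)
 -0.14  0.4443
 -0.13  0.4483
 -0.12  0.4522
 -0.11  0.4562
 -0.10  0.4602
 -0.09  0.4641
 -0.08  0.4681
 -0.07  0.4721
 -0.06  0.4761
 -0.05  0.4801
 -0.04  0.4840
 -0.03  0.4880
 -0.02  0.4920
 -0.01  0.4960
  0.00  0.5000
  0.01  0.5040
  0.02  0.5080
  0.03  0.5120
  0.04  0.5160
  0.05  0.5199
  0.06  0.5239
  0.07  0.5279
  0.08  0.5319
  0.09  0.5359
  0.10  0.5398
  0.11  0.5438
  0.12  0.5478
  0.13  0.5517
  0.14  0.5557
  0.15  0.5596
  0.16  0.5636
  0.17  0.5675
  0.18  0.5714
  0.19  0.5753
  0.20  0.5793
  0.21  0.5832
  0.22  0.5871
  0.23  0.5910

$10.21

σ√T = 0.26·√1.25 = 0.2907
d₁ = [ln(89/87) + (0.026 − 0.055 + 0.26²/2)·1.25] / 0.2907 = [0.0227 + 0.0060] / 0.2907 = 0.0988 ≈ 0.10
d₂ = d₁ − σ√T = 0.0988 − 0.2907 = -0.1919 ≈ -0.19
e^(−qT) = e^(−0.055·1.25) = 0.9336;  e^(−rT) = e^(−0.026·1.25) = 0.9680
P = 87·0.9680·N(0.19) − 89·0.9336·N(-0.10) = 87·0.9680·0.5753 − 89·0.9336·0.4602 = 48.4495 − 38.2382 = 10.2113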